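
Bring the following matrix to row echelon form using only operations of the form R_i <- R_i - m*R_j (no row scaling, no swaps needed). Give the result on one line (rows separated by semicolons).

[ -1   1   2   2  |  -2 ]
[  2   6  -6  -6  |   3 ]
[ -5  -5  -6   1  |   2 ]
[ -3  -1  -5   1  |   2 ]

REF = [-1 1 2 2 -2; 0 8 -2 -2 -1; 0 0 -37/2 -23/2 43/4; 0 0 0 54/37 39/74]

Forward elimination:
R2 <- R2 - (-2)*R1:  [  0   8  -2  -2  -1 ]
R3 <- R3 - (5)*R1:  [   0  -10  -16   -9   12 ]
R4 <- R4 - (3)*R1:  [   0   -4  -11   -5    8 ]
R3 <- R3 - (-5/4)*R2:  [     0      0  -37/2  -23/2   43/4 ]
R4 <- R4 - (-1/2)*R2:  [    0     0   -12    -6  15/2 ]
R4 <- R4 - (24/37)*R3:  [     0      0      0  54/37  39/74 ]
Row echelon form:
[ -1  1      2      2  |     -2 ]
[  0  8     -2     -2  |     -1 ]
[  0  0  -37/2  -23/2  |   43/4 ]
[  0  0      0  54/37  |  39/74 ]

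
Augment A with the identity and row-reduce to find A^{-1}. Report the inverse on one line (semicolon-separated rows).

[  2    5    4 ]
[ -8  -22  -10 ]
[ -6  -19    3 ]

Gauss-Jordan on [A | I]:
R1 <- (1/2)*R1:  [   1  5/2    2  |  1/2    0    0 ]
R2 <- R2 - (-8)*R1:  [  0  -2   6  |   4   1   0 ]
R3 <- R3 - (-6)*R1:  [  0  -4  15  |   3   0   1 ]
R2 <- (1/-2)*R2:  [    0     1    -3  |    -2  -1/2     0 ]
R1 <- R1 - (5/2)*R2:  [    1     0  19/2  |  11/2   5/4     0 ]
R3 <- R3 - (-4)*R2:  [  0   0   3  |  -5  -2   1 ]
R3 <- (1/3)*R3:  [    0     0     1  |  -5/3  -2/3   1/3 ]
R1 <- R1 - (19/2)*R3:  [     1      0      0  |   64/3  91/12  -19/6 ]
R2 <- R2 - (-3)*R3:  [    0     1     0  |    -7  -5/2     1 ]
Right block of [I | A^{-1}] is the inverse:
[ 64/3  91/12  -19/6 ]
[   -7   -5/2      1 ]
[ -5/3   -2/3    1/3 ]

inverse = [64/3 91/12 -19/6; -7 -5/2 1; -5/3 -2/3 1/3]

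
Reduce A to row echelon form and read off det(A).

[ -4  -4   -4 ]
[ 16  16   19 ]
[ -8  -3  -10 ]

Forward elimination:
R2 <- R2 - (-4)*R1:  [ 0  0  3 ]
R3 <- R3 - (2)*R1:  [  0   5  -2 ]
R2 <-> R3   (pivot in column 2 was zero)
[ -4  -4  -4 ]
[  0   5  -2 ]
[  0   0   3 ]
Upper-triangular form:
[ -4  -4  -4 ]
[  0   5  -2 ]
[  0   0   3 ]
det(A) = (-1)^1 * (-4) * (5) * (3) = 60  (1 row swap -> sign -1)

det(A) = 60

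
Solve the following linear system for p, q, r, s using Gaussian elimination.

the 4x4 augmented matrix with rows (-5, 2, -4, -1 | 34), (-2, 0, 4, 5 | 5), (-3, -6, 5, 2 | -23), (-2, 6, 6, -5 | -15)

(-3, 3, -4, 3)

Forward elimination on [A|b]:
R2 <- R2 - (2/5)*R1:  [     0   -4/5   28/5   27/5  -43/5 ]
R3 <- R3 - (3/5)*R1:  [      0   -36/5    37/5    13/5  -217/5 ]
R4 <- R4 - (2/5)*R1:  [      0    26/5    38/5   -23/5  -143/5 ]
R3 <- R3 - (9)*R2:  [   0    0  -43  -46   34 ]
R4 <- R4 - (-13/2)*R2:  [      0       0      44    61/2  -169/2 ]
R4 <- R4 - (-44/43)*R3:  [        0         0         0  -1425/86  -4275/86 ]
Row echelon form:
[ -5     2    -4        -1  |        34 ]
[  0  -4/5  28/5      27/5  |     -43/5 ]
[  0     0   -43       -46  |        34 ]
[  0     0     0  -1425/86  |  -4275/86 ]
Back-substitution:
s = (-4275/86) / (-1425/86) = 3
r = (34 - (-46)*(3)) / -43 = -4
q = (-43/5 - (28/5)*(-4) - (27/5)*(3)) / (-4/5) = 3
p = (34 - (2)*(3) - (-4)*(-4) - (-1)*(3)) / -5 = -3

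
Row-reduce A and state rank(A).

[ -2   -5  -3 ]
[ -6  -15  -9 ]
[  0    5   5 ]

rank(A) = 2

Row reduction:
R2 <- R2 - (3)*R1:  [ 0  0  0 ]
R2 <-> R3   (pivot in column 2 was zero)
[ -2  -5  -3 ]
[  0   5   5 ]
[  0   0   0 ]
Row echelon form:
[ -2  -5  -3 ]
[  0   5   5 ]
[  0   0   0 ]
Nonzero rows / pivot columns: 2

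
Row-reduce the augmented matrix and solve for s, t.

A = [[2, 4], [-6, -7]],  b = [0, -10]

Forward elimination on [A|b]:
R2 <- R2 - (-3)*R1:  [   0    5  -10 ]
Row echelon form:
[ 2  4  |    0 ]
[ 0  5  |  -10 ]
Back-substitution:
t = (-10) / 5 = -2
s = (0 - (4)*(-2)) / 2 = 4

(4, -2)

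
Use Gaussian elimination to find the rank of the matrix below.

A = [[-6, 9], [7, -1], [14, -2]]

Row reduction:
R2 <- R2 - (-7/6)*R1:  [    0  19/2 ]
R3 <- R3 - (-7/3)*R1:  [  0  19 ]
R3 <- R3 - (2)*R2:  [ 0  0 ]
Row echelon form:
[ -6     9 ]
[  0  19/2 ]
[  0     0 ]
Nonzero rows / pivot columns: 2

rank(A) = 2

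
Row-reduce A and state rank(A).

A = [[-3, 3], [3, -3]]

rank(A) = 1

Row reduction:
R2 <- R2 - (-1)*R1:  [ 0  0 ]
Row echelon form:
[ -3  3 ]
[  0  0 ]
Nonzero rows / pivot columns: 1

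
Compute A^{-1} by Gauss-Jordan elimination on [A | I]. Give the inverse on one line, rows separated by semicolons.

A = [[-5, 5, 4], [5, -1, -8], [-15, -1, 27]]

inverse = [-7/4 -139/20 -9/5; -3/4 -15/4 -1; -1 -4 -1]

Gauss-Jordan on [A | I]:
R1 <- (1/-5)*R1:  [    1    -1  -4/5  |  -1/5     0     0 ]
R2 <- R2 - (5)*R1:  [  0   4  -4  |   1   1   0 ]
R3 <- R3 - (-15)*R1:  [   0  -16   15  |   -3    0    1 ]
R2 <- (1/4)*R2:  [   0    1   -1  |  1/4  1/4    0 ]
R1 <- R1 - (-1)*R2:  [    1     0  -9/5  |  1/20   1/4     0 ]
R3 <- R3 - (-16)*R2:  [  0   0  -1  |   1   4   1 ]
R3 <- (1/-1)*R3:  [  0   0   1  |  -1  -4  -1 ]
R1 <- R1 - (-9/5)*R3:  [       1        0        0  |     -7/4  -139/20     -9/5 ]
R2 <- R2 - (-1)*R3:  [     0      1      0  |   -3/4  -15/4     -1 ]
Right block of [I | A^{-1}] is the inverse:
[ -7/4  -139/20  -9/5 ]
[ -3/4    -15/4    -1 ]
[   -1       -4    -1 ]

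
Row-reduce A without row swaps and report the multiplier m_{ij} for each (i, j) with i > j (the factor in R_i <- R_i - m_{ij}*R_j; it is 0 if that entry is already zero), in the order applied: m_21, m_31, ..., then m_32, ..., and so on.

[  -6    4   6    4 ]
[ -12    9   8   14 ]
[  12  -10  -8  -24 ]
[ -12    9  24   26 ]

multipliers: 2, -2, 2, -2, 1, -4

Forward elimination:
R2 <- R2 - (2)*R1:  [  0   1  -4   6 ]
R3 <- R3 - (-2)*R1:  [   0   -2    4  -16 ]
R4 <- R4 - (2)*R1:  [  0   1  12  18 ]
R3 <- R3 - (-2)*R2:  [  0   0  -4  -4 ]
R4 <- R4 - (1)*R2:  [  0   0  16  12 ]
R4 <- R4 - (-4)*R3:  [  0   0   0  -4 ]
Multipliers (in order of application): m_{21} = 2, m_{31} = -2, m_{41} = 2, m_{32} = -2, m_{42} = 1, m_{43} = -4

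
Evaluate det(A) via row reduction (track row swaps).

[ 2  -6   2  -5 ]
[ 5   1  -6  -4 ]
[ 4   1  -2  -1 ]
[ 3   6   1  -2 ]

det(A) = -789

Forward elimination:
R2 <- R2 - (5/2)*R1:  [    0    16   -11  17/2 ]
R3 <- R3 - (2)*R1:  [  0  13  -6   9 ]
R4 <- R4 - (3/2)*R1:  [    0    15    -2  11/2 ]
R3 <- R3 - (13/16)*R2:  [     0      0  47/16  67/32 ]
R4 <- R4 - (15/16)*R2:  [      0       0  133/16  -79/32 ]
R4 <- R4 - (133/47)*R3:  [       0        0        0  -789/94 ]
Upper-triangular form:
[ 2  -6      2       -5 ]
[ 0  16    -11     17/2 ]
[ 0   0  47/16    67/32 ]
[ 0   0      0  -789/94 ]
det(A) = (-1)^0 * (2) * (16) * (47/16) * (-789/94) = -789  (0 row swaps -> sign +1)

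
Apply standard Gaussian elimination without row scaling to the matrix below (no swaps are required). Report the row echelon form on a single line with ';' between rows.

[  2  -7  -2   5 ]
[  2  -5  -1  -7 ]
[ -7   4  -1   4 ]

Forward elimination:
R2 <- R2 - (1)*R1:  [   0    2    1  -12 ]
R3 <- R3 - (-7/2)*R1:  [     0  -41/2     -8   43/2 ]
R3 <- R3 - (-41/4)*R2:  [      0       0     9/4  -203/2 ]
Row echelon form:
[ 2  -7   -2       5 ]
[ 0   2    1     -12 ]
[ 0   0  9/4  -203/2 ]

REF = [2 -7 -2 5; 0 2 1 -12; 0 0 9/4 -203/2]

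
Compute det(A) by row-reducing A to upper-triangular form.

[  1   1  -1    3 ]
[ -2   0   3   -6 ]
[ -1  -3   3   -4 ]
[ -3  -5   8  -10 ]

det(A) = 6

Forward elimination:
R2 <- R2 - (-2)*R1:  [ 0  2  1  0 ]
R3 <- R3 - (-1)*R1:  [  0  -2   2  -1 ]
R4 <- R4 - (-3)*R1:  [  0  -2   5  -1 ]
R3 <- R3 - (-1)*R2:  [  0   0   3  -1 ]
R4 <- R4 - (-1)*R2:  [  0   0   6  -1 ]
R4 <- R4 - (2)*R3:  [ 0  0  0  1 ]
Upper-triangular form:
[ 1  1  -1   3 ]
[ 0  2   1   0 ]
[ 0  0   3  -1 ]
[ 0  0   0   1 ]
det(A) = (-1)^0 * (1) * (2) * (3) * (1) = 6  (0 row swaps -> sign +1)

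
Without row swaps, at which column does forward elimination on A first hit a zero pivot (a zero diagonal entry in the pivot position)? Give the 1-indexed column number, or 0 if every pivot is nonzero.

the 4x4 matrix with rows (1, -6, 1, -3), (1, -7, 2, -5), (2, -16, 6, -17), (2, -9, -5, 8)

Naive forward elimination:
R2 <- R2 - (1)*R1:  [  0  -1   1  -2 ]
R3 <- R3 - (2)*R1:  [   0   -4    4  -11 ]
R4 <- R4 - (2)*R1:  [  0   3  -7  14 ]
R3 <- R3 - (4)*R2:  [  0   0   0  -3 ]
R4 <- R4 - (-3)*R2:  [  0   0  -4   8 ]
Matrix at this point:
[ 1  -6   1  -3 ]
[ 0  -1   1  -2 ]
[ 0   0   0  -3 ]
[ 0   0  -4   8 ]
Pivot entry (3,3) is zero but row 4 has -4 in column 3 -> naive elimination stops; a row interchange (e.g. R3 <-> R4) would be required here.

first zero-pivot column = 3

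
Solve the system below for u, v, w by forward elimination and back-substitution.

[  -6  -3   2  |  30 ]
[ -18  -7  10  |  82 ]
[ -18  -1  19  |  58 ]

Forward elimination on [A|b]:
R2 <- R2 - (3)*R1:  [  0   2   4  -8 ]
R3 <- R3 - (3)*R1:  [   0    8   13  -32 ]
R3 <- R3 - (4)*R2:  [  0   0  -3   0 ]
Row echelon form:
[ -6  -3   2  |  30 ]
[  0   2   4  |  -8 ]
[  0   0  -3  |   0 ]
Back-substitution:
w = (0) / -3 = 0
v = (-8 - (4)*(0)) / 2 = -4
u = (30 - (-3)*(-4) - (2)*(0)) / -6 = -3

(-3, -4, 0)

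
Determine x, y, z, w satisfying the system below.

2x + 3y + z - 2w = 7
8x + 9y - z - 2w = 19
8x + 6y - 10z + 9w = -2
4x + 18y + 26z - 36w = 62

Forward elimination on [A|b]:
R2 <- R2 - (4)*R1:  [  0  -3  -5   6  -9 ]
R3 <- R3 - (4)*R1:  [   0   -6  -14   17  -30 ]
R4 <- R4 - (2)*R1:  [   0   12   24  -32   48 ]
R3 <- R3 - (2)*R2:  [   0    0   -4    5  -12 ]
R4 <- R4 - (-4)*R2:  [  0   0   4  -8  12 ]
R4 <- R4 - (-1)*R3:  [  0   0   0  -3   0 ]
Row echelon form:
[ 2   3   1  -2  |    7 ]
[ 0  -3  -5   6  |   -9 ]
[ 0   0  -4   5  |  -12 ]
[ 0   0   0  -3  |    0 ]
Back-substitution:
w = (0) / -3 = 0
z = (-12 - (5)*(0)) / -4 = 3
y = (-9 - (-5)*(3) - (6)*(0)) / -3 = -2
x = (7 - (3)*(-2) - (1)*(3) - (-2)*(0)) / 2 = 5

(5, -2, 3, 0)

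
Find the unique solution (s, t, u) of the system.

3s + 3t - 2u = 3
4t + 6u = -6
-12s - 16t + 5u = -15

Forward elimination on [A|b]:
R3 <- R3 - (-4)*R1:  [  0  -4  -3  -3 ]
R3 <- R3 - (-1)*R2:  [  0   0   3  -9 ]
Row echelon form:
[ 3  3  -2  |   3 ]
[ 0  4   6  |  -6 ]
[ 0  0   3  |  -9 ]
Back-substitution:
u = (-9) / 3 = -3
t = (-6 - (6)*(-3)) / 4 = 3
s = (3 - (3)*(3) - (-2)*(-3)) / 3 = -4

(-4, 3, -3)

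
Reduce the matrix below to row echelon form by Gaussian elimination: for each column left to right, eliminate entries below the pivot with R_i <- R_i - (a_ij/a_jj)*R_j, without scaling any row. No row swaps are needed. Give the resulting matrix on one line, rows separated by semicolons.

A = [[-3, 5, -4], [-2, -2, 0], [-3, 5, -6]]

REF = [-3 5 -4; 0 -16/3 8/3; 0 0 -2]

Forward elimination:
R2 <- R2 - (2/3)*R1:  [     0  -16/3    8/3 ]
R3 <- R3 - (1)*R1:  [  0   0  -2 ]
Row echelon form:
[ -3      5   -4 ]
[  0  -16/3  8/3 ]
[  0      0   -2 ]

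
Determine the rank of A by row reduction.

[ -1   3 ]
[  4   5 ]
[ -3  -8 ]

Row reduction:
R2 <- R2 - (-4)*R1:  [  0  17 ]
R3 <- R3 - (3)*R1:  [   0  -17 ]
R3 <- R3 - (-1)*R2:  [ 0  0 ]
Row echelon form:
[ -1   3 ]
[  0  17 ]
[  0   0 ]
Nonzero rows / pivot columns: 2

rank(A) = 2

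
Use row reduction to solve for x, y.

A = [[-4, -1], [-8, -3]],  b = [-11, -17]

Forward elimination on [A|b]:
R2 <- R2 - (2)*R1:  [  0  -1   5 ]
Row echelon form:
[ -4  -1  |  -11 ]
[  0  -1  |    5 ]
Back-substitution:
y = (5) / -1 = -5
x = (-11 - (-1)*(-5)) / -4 = 4

(4, -5)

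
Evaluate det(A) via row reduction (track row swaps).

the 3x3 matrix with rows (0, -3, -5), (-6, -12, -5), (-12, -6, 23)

det(A) = -54

Forward elimination:
R1 <-> R2   (pivot in column 1 was zero)
[  -6  -12  -5 ]
[   0   -3  -5 ]
[ -12   -6  23 ]
R3 <- R3 - (2)*R1:  [  0  18  33 ]
R3 <- R3 - (-6)*R2:  [ 0  0  3 ]
Upper-triangular form:
[ -6  -12  -5 ]
[  0   -3  -5 ]
[  0    0   3 ]
det(A) = (-1)^1 * (-6) * (-3) * (3) = -54  (1 row swap -> sign -1)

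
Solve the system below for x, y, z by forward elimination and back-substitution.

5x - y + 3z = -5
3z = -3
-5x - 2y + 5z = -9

(0, 2, -1)

Forward elimination on [A|b]:
R3 <- R3 - (-1)*R1:  [   0   -3    8  -14 ]
R2 <-> R3   (pivot in column 2 was zero)
[ 5  -1  3   -5 ]
[ 0  -3  8  -14 ]
[ 0   0  3   -3 ]
Row echelon form:
[ 5  -1  3  |   -5 ]
[ 0  -3  8  |  -14 ]
[ 0   0  3  |   -3 ]
Back-substitution:
z = (-3) / 3 = -1
y = (-14 - (8)*(-1)) / -3 = 2
x = (-5 - (-1)*(2) - (3)*(-1)) / 5 = 0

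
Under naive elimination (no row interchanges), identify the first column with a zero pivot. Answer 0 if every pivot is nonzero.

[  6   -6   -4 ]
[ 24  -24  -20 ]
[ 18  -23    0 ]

first zero-pivot column = 2

Naive forward elimination:
R2 <- R2 - (4)*R1:  [  0   0  -4 ]
R3 <- R3 - (3)*R1:  [  0  -5  12 ]
Matrix at this point:
[ 6  -6  -4 ]
[ 0   0  -4 ]
[ 0  -5  12 ]
Pivot entry (2,2) is zero but row 3 has -5 in column 2 -> naive elimination stops; a row interchange (e.g. R2 <-> R3) would be required here.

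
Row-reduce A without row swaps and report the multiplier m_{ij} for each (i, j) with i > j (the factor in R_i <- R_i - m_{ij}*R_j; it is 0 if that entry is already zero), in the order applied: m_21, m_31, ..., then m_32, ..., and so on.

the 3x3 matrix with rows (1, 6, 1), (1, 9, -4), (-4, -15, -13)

multipliers: 1, -4, 3

Forward elimination:
R2 <- R2 - (1)*R1:  [  0   3  -5 ]
R3 <- R3 - (-4)*R1:  [  0   9  -9 ]
R3 <- R3 - (3)*R2:  [ 0  0  6 ]
Multipliers (in order of application): m_{21} = 1, m_{31} = -4, m_{32} = 3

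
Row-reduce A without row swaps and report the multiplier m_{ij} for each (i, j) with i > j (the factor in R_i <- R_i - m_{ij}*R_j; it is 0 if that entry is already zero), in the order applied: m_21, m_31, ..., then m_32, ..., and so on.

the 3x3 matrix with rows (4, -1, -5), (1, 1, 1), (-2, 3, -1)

multipliers: 1/4, -1/2, 2

Forward elimination:
R2 <- R2 - (1/4)*R1:  [   0  5/4  9/4 ]
R3 <- R3 - (-1/2)*R1:  [    0   5/2  -7/2 ]
R3 <- R3 - (2)*R2:  [  0   0  -8 ]
Multipliers (in order of application): m_{21} = 1/4, m_{31} = -1/2, m_{32} = 2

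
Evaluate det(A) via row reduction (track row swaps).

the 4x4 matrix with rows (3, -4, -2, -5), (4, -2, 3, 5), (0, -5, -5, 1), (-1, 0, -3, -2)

Forward elimination:
R2 <- R2 - (4/3)*R1:  [    0  10/3  17/3  35/3 ]
R4 <- R4 - (-1/3)*R1:  [     0   -4/3  -11/3  -11/3 ]
R3 <- R3 - (-3/2)*R2:  [    0     0   7/2  37/2 ]
R4 <- R4 - (-2/5)*R2:  [    0     0  -7/5     1 ]
R4 <- R4 - (-2/5)*R3:  [    0     0     0  42/5 ]
Upper-triangular form:
[ 3    -4    -2    -5 ]
[ 0  10/3  17/3  35/3 ]
[ 0     0   7/2  37/2 ]
[ 0     0     0  42/5 ]
det(A) = (-1)^0 * (3) * (10/3) * (7/2) * (42/5) = 294  (0 row swaps -> sign +1)

det(A) = 294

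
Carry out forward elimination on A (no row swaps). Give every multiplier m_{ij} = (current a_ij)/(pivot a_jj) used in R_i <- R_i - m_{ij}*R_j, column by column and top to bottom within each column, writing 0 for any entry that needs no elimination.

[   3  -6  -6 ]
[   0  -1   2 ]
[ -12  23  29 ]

multipliers: 0, -4, 1

Forward elimination:
R2: entry in column 1 is already 0 -> m_{21} = 0 (no row operation needed)
R3 <- R3 - (-4)*R1:  [  0  -1   5 ]
R3 <- R3 - (1)*R2:  [ 0  0  3 ]
Multipliers (in order of application): m_{21} = 0, m_{31} = -4, m_{32} = 1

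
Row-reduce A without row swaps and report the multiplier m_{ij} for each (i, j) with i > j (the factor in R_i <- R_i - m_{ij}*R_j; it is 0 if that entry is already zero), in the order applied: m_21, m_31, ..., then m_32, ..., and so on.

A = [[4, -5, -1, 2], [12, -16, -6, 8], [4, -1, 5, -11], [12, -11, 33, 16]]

multipliers: 3, 1, 3, -4, -4, -4

Forward elimination:
R2 <- R2 - (3)*R1:  [  0  -1  -3   2 ]
R3 <- R3 - (1)*R1:  [   0    4    6  -13 ]
R4 <- R4 - (3)*R1:  [  0   4  36  10 ]
R3 <- R3 - (-4)*R2:  [  0   0  -6  -5 ]
R4 <- R4 - (-4)*R2:  [  0   0  24  18 ]
R4 <- R4 - (-4)*R3:  [  0   0   0  -2 ]
Multipliers (in order of application): m_{21} = 3, m_{31} = 1, m_{41} = 3, m_{32} = -4, m_{42} = -4, m_{43} = -4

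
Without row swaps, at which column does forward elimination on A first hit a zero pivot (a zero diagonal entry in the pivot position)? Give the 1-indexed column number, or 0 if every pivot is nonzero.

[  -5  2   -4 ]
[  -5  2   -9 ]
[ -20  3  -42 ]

Naive forward elimination:
R2 <- R2 - (1)*R1:  [  0   0  -5 ]
R3 <- R3 - (4)*R1:  [   0   -5  -26 ]
Matrix at this point:
[ -5   2   -4 ]
[  0   0   -5 ]
[  0  -5  -26 ]
Pivot entry (2,2) is zero but row 3 has -5 in column 2 -> naive elimination stops; a row interchange (e.g. R2 <-> R3) would be required here.

first zero-pivot column = 2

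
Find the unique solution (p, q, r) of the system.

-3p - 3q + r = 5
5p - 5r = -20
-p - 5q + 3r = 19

(1, -1, 5)

Forward elimination on [A|b]:
R2 <- R2 - (-5/3)*R1:  [     0     -5  -10/3  -35/3 ]
R3 <- R3 - (1/3)*R1:  [    0    -4   8/3  52/3 ]
R3 <- R3 - (4/5)*R2:  [    0     0  16/3  80/3 ]
Row echelon form:
[ -3  -3      1  |      5 ]
[  0  -5  -10/3  |  -35/3 ]
[  0   0   16/3  |   80/3 ]
Back-substitution:
r = (80/3) / (16/3) = 5
q = (-35/3 - (-10/3)*(5)) / -5 = -1
p = (5 - (-3)*(-1) - (1)*(5)) / -3 = 1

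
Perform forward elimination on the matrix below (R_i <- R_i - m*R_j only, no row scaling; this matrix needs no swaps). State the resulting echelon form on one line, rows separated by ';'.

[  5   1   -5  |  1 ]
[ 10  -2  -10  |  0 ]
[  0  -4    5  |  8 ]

REF = [5 1 -5 1; 0 -4 0 -2; 0 0 5 10]

Forward elimination:
R2 <- R2 - (2)*R1:  [  0  -4   0  -2 ]
R3 <- R3 - (1)*R2:  [  0   0   5  10 ]
Row echelon form:
[ 5   1  -5  |   1 ]
[ 0  -4   0  |  -2 ]
[ 0   0   5  |  10 ]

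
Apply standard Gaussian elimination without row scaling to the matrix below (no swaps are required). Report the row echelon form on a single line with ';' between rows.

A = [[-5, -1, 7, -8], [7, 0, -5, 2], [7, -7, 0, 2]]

REF = [-5 -1 7 -8; 0 -7/5 24/5 -46/5; 0 0 -19 46]

Forward elimination:
R2 <- R2 - (-7/5)*R1:  [     0   -7/5   24/5  -46/5 ]
R3 <- R3 - (-7/5)*R1:  [     0  -42/5   49/5  -46/5 ]
R3 <- R3 - (6)*R2:  [   0    0  -19   46 ]
Row echelon form:
[ -5    -1     7     -8 ]
[  0  -7/5  24/5  -46/5 ]
[  0     0   -19     46 ]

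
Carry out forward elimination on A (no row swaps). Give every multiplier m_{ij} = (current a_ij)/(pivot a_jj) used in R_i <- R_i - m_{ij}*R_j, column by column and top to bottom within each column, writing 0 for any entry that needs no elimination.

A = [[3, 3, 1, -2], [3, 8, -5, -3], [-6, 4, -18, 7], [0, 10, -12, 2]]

Forward elimination:
R2 <- R2 - (1)*R1:  [  0   5  -6  -1 ]
R3 <- R3 - (-2)*R1:  [   0   10  -16    3 ]
R4: entry in column 1 is already 0 -> m_{41} = 0 (no row operation needed)
R3 <- R3 - (2)*R2:  [  0   0  -4   5 ]
R4 <- R4 - (2)*R2:  [ 0  0  0  4 ]
R4: entry in column 3 is already 0 -> m_{43} = 0 (no row operation needed)
Multipliers (in order of application): m_{21} = 1, m_{31} = -2, m_{41} = 0, m_{32} = 2, m_{42} = 2, m_{43} = 0

multipliers: 1, -2, 0, 2, 2, 0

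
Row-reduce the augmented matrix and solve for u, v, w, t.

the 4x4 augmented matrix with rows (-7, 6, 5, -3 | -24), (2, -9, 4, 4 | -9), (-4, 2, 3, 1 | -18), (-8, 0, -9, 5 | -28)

Forward elimination on [A|b]:
R2 <- R2 - (-2/7)*R1:  [      0   -51/7    38/7    22/7  -111/7 ]
R3 <- R3 - (4/7)*R1:  [     0  -10/7    1/7   19/7  -30/7 ]
R4 <- R4 - (8/7)*R1:  [      0   -48/7  -103/7    59/7    -4/7 ]
R3 <- R3 - (10/51)*R2:  [      0       0  -47/51  107/51  -20/17 ]
R4 <- R4 - (16/17)*R2:  [       0        0  -337/17    93/17   244/17 ]
R4 <- R4 - (1011/47)*R3:  [        0         0         0  -1864/47   1864/47 ]
Row echelon form:
[ -7      6       5        -3  |      -24 ]
[  0  -51/7    38/7      22/7  |   -111/7 ]
[  0      0  -47/51    107/51  |   -20/17 ]
[  0      0       0  -1864/47  |  1864/47 ]
Back-substitution:
t = (1864/47) / (-1864/47) = -1
w = (-20/17 - (107/51)*(-1)) / (-47/51) = -1
v = (-111/7 - (38/7)*(-1) - (22/7)*(-1)) / (-51/7) = 1
u = (-24 - (6)*(1) - (5)*(-1) - (-3)*(-1)) / -7 = 4

(4, 1, -1, -1)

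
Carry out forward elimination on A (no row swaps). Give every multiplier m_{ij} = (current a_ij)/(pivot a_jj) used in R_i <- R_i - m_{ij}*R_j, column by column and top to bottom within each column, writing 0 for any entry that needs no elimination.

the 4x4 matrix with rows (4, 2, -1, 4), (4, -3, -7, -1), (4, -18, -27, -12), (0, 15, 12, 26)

Forward elimination:
R2 <- R2 - (1)*R1:  [  0  -5  -6  -5 ]
R3 <- R3 - (1)*R1:  [   0  -20  -26  -16 ]
R4: entry in column 1 is already 0 -> m_{41} = 0 (no row operation needed)
R3 <- R3 - (4)*R2:  [  0   0  -2   4 ]
R4 <- R4 - (-3)*R2:  [  0   0  -6  11 ]
R4 <- R4 - (3)*R3:  [  0   0   0  -1 ]
Multipliers (in order of application): m_{21} = 1, m_{31} = 1, m_{41} = 0, m_{32} = 4, m_{42} = -3, m_{43} = 3

multipliers: 1, 1, 0, 4, -3, 3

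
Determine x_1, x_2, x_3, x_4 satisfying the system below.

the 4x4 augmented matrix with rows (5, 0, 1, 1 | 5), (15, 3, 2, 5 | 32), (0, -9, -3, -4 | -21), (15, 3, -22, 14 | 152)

(2, 4, -5, 0)

Forward elimination on [A|b]:
R2 <- R2 - (3)*R1:  [  0   3  -1   2  17 ]
R4 <- R4 - (3)*R1:  [   0    3  -25   11  137 ]
R3 <- R3 - (-3)*R2:  [  0   0  -6   2  30 ]
R4 <- R4 - (1)*R2:  [   0    0  -24    9  120 ]
R4 <- R4 - (4)*R3:  [ 0  0  0  1  0 ]
Row echelon form:
[ 5  0   1  1  |   5 ]
[ 0  3  -1  2  |  17 ]
[ 0  0  -6  2  |  30 ]
[ 0  0   0  1  |   0 ]
Back-substitution:
x_4 = (0) / 1 = 0
x_3 = (30 - (2)*(0)) / -6 = -5
x_2 = (17 - (-1)*(-5) - (2)*(0)) / 3 = 4
x_1 = (5 - (1)*(-5) - (1)*(0)) / 5 = 2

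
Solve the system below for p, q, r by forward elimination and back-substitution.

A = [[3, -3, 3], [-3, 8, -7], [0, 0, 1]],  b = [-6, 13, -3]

Forward elimination on [A|b]:
R2 <- R2 - (-1)*R1:  [  0   5  -4   7 ]
Row echelon form:
[ 3  -3   3  |  -6 ]
[ 0   5  -4  |   7 ]
[ 0   0   1  |  -3 ]
Back-substitution:
r = (-3) / 1 = -3
q = (7 - (-4)*(-3)) / 5 = -1
p = (-6 - (-3)*(-1) - (3)*(-3)) / 3 = 0

(0, -1, -3)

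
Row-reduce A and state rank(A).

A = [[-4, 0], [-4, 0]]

rank(A) = 1

Row reduction:
R2 <- R2 - (1)*R1:  [ 0  0 ]
Row echelon form:
[ -4  0 ]
[  0  0 ]
Nonzero rows / pivot columns: 1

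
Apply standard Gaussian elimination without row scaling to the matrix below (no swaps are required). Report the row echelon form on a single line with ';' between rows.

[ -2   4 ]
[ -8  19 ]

REF = [-2 4; 0 3]

Forward elimination:
R2 <- R2 - (4)*R1:  [ 0  3 ]
Row echelon form:
[ -2  4 ]
[  0  3 ]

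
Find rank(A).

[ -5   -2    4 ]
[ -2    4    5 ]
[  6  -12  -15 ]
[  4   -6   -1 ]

Row reduction:
R2 <- R2 - (2/5)*R1:  [    0  24/5  17/5 ]
R3 <- R3 - (-6/5)*R1:  [     0  -72/5  -51/5 ]
R4 <- R4 - (-4/5)*R1:  [     0  -38/5   11/5 ]
R3 <- R3 - (-3)*R2:  [ 0  0  0 ]
R4 <- R4 - (-19/12)*R2:  [     0      0  91/12 ]
R3 <-> R4   (pivot in column 3 was zero)
[ -5    -2      4 ]
[  0  24/5   17/5 ]
[  0     0  91/12 ]
[  0     0      0 ]
Row echelon form:
[ -5    -2      4 ]
[  0  24/5   17/5 ]
[  0     0  91/12 ]
[  0     0      0 ]
Nonzero rows / pivot columns: 3

rank(A) = 3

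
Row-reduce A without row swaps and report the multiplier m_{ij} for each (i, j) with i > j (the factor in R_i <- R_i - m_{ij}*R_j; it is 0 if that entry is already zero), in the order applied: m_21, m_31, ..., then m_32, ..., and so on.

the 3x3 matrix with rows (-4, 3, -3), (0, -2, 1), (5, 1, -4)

Forward elimination:
R2: entry in column 1 is already 0 -> m_{21} = 0 (no row operation needed)
R3 <- R3 - (-5/4)*R1:  [     0   19/4  -31/4 ]
R3 <- R3 - (-19/8)*R2:  [     0      0  -43/8 ]
Multipliers (in order of application): m_{21} = 0, m_{31} = -5/4, m_{32} = -19/8

multipliers: 0, -5/4, -19/8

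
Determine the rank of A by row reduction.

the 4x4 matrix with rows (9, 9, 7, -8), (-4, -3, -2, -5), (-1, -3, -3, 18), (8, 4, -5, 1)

rank(A) = 3

Row reduction:
R2 <- R2 - (-4/9)*R1:  [     0      1   10/9  -77/9 ]
R3 <- R3 - (-1/9)*R1:  [     0     -2  -20/9  154/9 ]
R4 <- R4 - (8/9)*R1:  [      0      -4  -101/9    73/9 ]
R3 <- R3 - (-2)*R2:  [ 0  0  0  0 ]
R4 <- R4 - (-4)*R2:  [      0       0   -61/9  -235/9 ]
R3 <-> R4   (pivot in column 3 was zero)
[ 9  9      7      -8 ]
[ 0  1   10/9   -77/9 ]
[ 0  0  -61/9  -235/9 ]
[ 0  0      0       0 ]
Row echelon form:
[ 9  9      7      -8 ]
[ 0  1   10/9   -77/9 ]
[ 0  0  -61/9  -235/9 ]
[ 0  0      0       0 ]
Nonzero rows / pivot columns: 3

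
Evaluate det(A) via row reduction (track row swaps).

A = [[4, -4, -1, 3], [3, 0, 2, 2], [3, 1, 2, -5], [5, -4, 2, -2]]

det(A) = 256

Forward elimination:
R2 <- R2 - (3/4)*R1:  [    0     3  11/4  -1/4 ]
R3 <- R3 - (3/4)*R1:  [     0      4   11/4  -29/4 ]
R4 <- R4 - (5/4)*R1:  [     0      1   13/4  -23/4 ]
R3 <- R3 - (4/3)*R2:  [      0       0  -11/12  -83/12 ]
R4 <- R4 - (1/3)*R2:  [     0      0    7/3  -17/3 ]
R4 <- R4 - (-28/11)*R3:  [       0        0        0  -256/11 ]
Upper-triangular form:
[ 4  -4      -1        3 ]
[ 0   3    11/4     -1/4 ]
[ 0   0  -11/12   -83/12 ]
[ 0   0       0  -256/11 ]
det(A) = (-1)^0 * (4) * (3) * (-11/12) * (-256/11) = 256  (0 row swaps -> sign +1)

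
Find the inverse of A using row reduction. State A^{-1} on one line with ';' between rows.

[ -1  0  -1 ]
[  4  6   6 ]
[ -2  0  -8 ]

inverse = [-4/3 0 1/6; 5/9 1/6 1/18; 1/3 0 -1/6]

Gauss-Jordan on [A | I]:
R1 <- (1/-1)*R1:  [  1   0   1  |  -1   0   0 ]
R2 <- R2 - (4)*R1:  [ 0  6  2  |  4  1  0 ]
R3 <- R3 - (-2)*R1:  [  0   0  -6  |  -2   0   1 ]
R2 <- (1/6)*R2:  [   0    1  1/3  |  2/3  1/6    0 ]
R3 <- (1/-6)*R3:  [    0     0     1  |   1/3     0  -1/6 ]
R1 <- R1 - (1)*R3:  [    1     0     0  |  -4/3     0   1/6 ]
R2 <- R2 - (1/3)*R3:  [    0     1     0  |   5/9   1/6  1/18 ]
Right block of [I | A^{-1}] is the inverse:
[ -4/3    0   1/6 ]
[  5/9  1/6  1/18 ]
[  1/3    0  -1/6 ]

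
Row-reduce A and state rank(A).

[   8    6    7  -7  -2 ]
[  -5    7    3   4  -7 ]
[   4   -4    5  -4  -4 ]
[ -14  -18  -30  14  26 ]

rank(A) = 3

Row reduction:
R2 <- R2 - (-5/8)*R1:  [     0   43/4   59/8   -3/8  -33/4 ]
R3 <- R3 - (1/2)*R1:  [    0    -7   3/2  -1/2    -3 ]
R4 <- R4 - (-7/4)*R1:  [     0  -15/2  -71/4    7/4   45/2 ]
R3 <- R3 - (-28/43)*R2:  [       0        0   271/43   -32/43  -360/43 ]
R4 <- R4 - (-30/43)*R2:  [       0        0  -542/43    64/43   720/43 ]
R4 <- R4 - (-2)*R3:  [ 0  0  0  0  0 ]
Row echelon form:
[ 8     6       7      -7       -2 ]
[ 0  43/4    59/8    -3/8    -33/4 ]
[ 0     0  271/43  -32/43  -360/43 ]
[ 0     0       0       0        0 ]
Nonzero rows / pivot columns: 3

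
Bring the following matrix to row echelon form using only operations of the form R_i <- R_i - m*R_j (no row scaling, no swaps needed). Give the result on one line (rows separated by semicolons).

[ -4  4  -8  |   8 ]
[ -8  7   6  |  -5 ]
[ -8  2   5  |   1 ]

REF = [-4 4 -8 8; 0 -1 22 -21; 0 0 -111 111]

Forward elimination:
R2 <- R2 - (2)*R1:  [   0   -1   22  -21 ]
R3 <- R3 - (2)*R1:  [   0   -6   21  -15 ]
R3 <- R3 - (6)*R2:  [    0     0  -111   111 ]
Row echelon form:
[ -4   4    -8  |    8 ]
[  0  -1    22  |  -21 ]
[  0   0  -111  |  111 ]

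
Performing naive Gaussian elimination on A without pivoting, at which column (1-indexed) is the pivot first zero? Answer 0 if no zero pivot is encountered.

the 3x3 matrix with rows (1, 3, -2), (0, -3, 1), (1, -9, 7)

first zero-pivot column = 0

Naive forward elimination:
R3 <- R3 - (1)*R1:  [   0  -12    9 ]
R3 <- R3 - (4)*R2:  [ 0  0  5 ]
All pivots nonzero; naive elimination completes without hitting a zero pivot.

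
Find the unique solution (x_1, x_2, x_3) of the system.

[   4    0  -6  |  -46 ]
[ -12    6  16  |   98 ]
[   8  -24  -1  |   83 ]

Forward elimination on [A|b]:
R2 <- R2 - (-3)*R1:  [   0    6   -2  -40 ]
R3 <- R3 - (2)*R1:  [   0  -24   11  175 ]
R3 <- R3 - (-4)*R2:  [  0   0   3  15 ]
Row echelon form:
[ 4  0  -6  |  -46 ]
[ 0  6  -2  |  -40 ]
[ 0  0   3  |   15 ]
Back-substitution:
x_3 = (15) / 3 = 5
x_2 = (-40 - (-2)*(5)) / 6 = -5
x_1 = (-46 - (-6)*(5)) / 4 = -4

(-4, -5, 5)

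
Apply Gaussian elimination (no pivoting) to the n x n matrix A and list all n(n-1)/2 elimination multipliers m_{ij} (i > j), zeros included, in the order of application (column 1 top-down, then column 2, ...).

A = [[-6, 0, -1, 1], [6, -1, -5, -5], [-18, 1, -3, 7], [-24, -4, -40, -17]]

Forward elimination:
R2 <- R2 - (-1)*R1:  [  0  -1  -6  -4 ]
R3 <- R3 - (3)*R1:  [ 0  1  0  4 ]
R4 <- R4 - (4)*R1:  [   0   -4  -36  -21 ]
R3 <- R3 - (-1)*R2:  [  0   0  -6   0 ]
R4 <- R4 - (4)*R2:  [   0    0  -12   -5 ]
R4 <- R4 - (2)*R3:  [  0   0   0  -5 ]
Multipliers (in order of application): m_{21} = -1, m_{31} = 3, m_{41} = 4, m_{32} = -1, m_{42} = 4, m_{43} = 2

multipliers: -1, 3, 4, -1, 4, 2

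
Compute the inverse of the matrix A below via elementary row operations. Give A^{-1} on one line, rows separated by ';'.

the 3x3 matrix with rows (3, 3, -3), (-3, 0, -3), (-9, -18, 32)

inverse = [-6/5 -14/15 -1/5; 41/15 23/15 2/5; 6/5 3/5 1/5]

Gauss-Jordan on [A | I]:
R1 <- (1/3)*R1:  [   1    1   -1  |  1/3    0    0 ]
R2 <- R2 - (-3)*R1:  [  0   3  -6  |   1   1   0 ]
R3 <- R3 - (-9)*R1:  [  0  -9  23  |   3   0   1 ]
R2 <- (1/3)*R2:  [   0    1   -2  |  1/3  1/3    0 ]
R1 <- R1 - (1)*R2:  [    1     0     1  |     0  -1/3     0 ]
R3 <- R3 - (-9)*R2:  [ 0  0  5  |  6  3  1 ]
R3 <- (1/5)*R3:  [   0    0    1  |  6/5  3/5  1/5 ]
R1 <- R1 - (1)*R3:  [      1       0       0  |    -6/5  -14/15    -1/5 ]
R2 <- R2 - (-2)*R3:  [     0      1      0  |  41/15  23/15    2/5 ]
Right block of [I | A^{-1}] is the inverse:
[  -6/5  -14/15  -1/5 ]
[ 41/15   23/15   2/5 ]
[   6/5     3/5   1/5 ]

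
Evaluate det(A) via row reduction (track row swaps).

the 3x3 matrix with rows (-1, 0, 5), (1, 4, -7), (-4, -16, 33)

Forward elimination:
R2 <- R2 - (-1)*R1:  [  0   4  -2 ]
R3 <- R3 - (4)*R1:  [   0  -16   13 ]
R3 <- R3 - (-4)*R2:  [ 0  0  5 ]
Upper-triangular form:
[ -1  0   5 ]
[  0  4  -2 ]
[  0  0   5 ]
det(A) = (-1)^0 * (-1) * (4) * (5) = -20  (0 row swaps -> sign +1)

det(A) = -20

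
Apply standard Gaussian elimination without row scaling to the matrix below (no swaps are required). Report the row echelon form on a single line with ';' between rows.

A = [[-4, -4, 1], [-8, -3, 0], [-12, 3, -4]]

REF = [-4 -4 1; 0 5 -2; 0 0 -1]

Forward elimination:
R2 <- R2 - (2)*R1:  [  0   5  -2 ]
R3 <- R3 - (3)*R1:  [  0  15  -7 ]
R3 <- R3 - (3)*R2:  [  0   0  -1 ]
Row echelon form:
[ -4  -4   1 ]
[  0   5  -2 ]
[  0   0  -1 ]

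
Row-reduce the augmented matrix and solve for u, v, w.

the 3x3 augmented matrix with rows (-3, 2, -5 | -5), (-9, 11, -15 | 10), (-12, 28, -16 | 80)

Forward elimination on [A|b]:
R2 <- R2 - (3)*R1:  [  0   5   0  25 ]
R3 <- R3 - (4)*R1:  [   0   20    4  100 ]
R3 <- R3 - (4)*R2:  [ 0  0  4  0 ]
Row echelon form:
[ -3  2  -5  |  -5 ]
[  0  5   0  |  25 ]
[  0  0   4  |   0 ]
Back-substitution:
w = (0) / 4 = 0
v = (25) / 5 = 5
u = (-5 - (2)*(5) - (-5)*(0)) / -3 = 5

(5, 5, 0)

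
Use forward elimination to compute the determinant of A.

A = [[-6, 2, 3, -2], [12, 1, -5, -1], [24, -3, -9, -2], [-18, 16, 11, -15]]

det(A) = -60

Forward elimination:
R2 <- R2 - (-2)*R1:  [  0   5   1  -5 ]
R3 <- R3 - (-4)*R1:  [   0    5    3  -10 ]
R4 <- R4 - (3)*R1:  [  0  10   2  -9 ]
R3 <- R3 - (1)*R2:  [  0   0   2  -5 ]
R4 <- R4 - (2)*R2:  [ 0  0  0  1 ]
Upper-triangular form:
[ -6  2  3  -2 ]
[  0  5  1  -5 ]
[  0  0  2  -5 ]
[  0  0  0   1 ]
det(A) = (-1)^0 * (-6) * (5) * (2) * (1) = -60  (0 row swaps -> sign +1)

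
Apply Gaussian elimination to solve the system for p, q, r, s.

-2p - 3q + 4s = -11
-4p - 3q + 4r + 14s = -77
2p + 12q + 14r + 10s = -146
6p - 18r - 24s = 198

(5, -5, -4, -4)

Forward elimination on [A|b]:
R2 <- R2 - (2)*R1:  [   0    3    4    6  -55 ]
R3 <- R3 - (-1)*R1:  [    0     9    14    14  -157 ]
R4 <- R4 - (-3)*R1:  [   0   -9  -18  -12  165 ]
R3 <- R3 - (3)*R2:  [  0   0   2  -4   8 ]
R4 <- R4 - (-3)*R2:  [  0   0  -6   6   0 ]
R4 <- R4 - (-3)*R3:  [  0   0   0  -6  24 ]
Row echelon form:
[ -2  -3  0   4  |  -11 ]
[  0   3  4   6  |  -55 ]
[  0   0  2  -4  |    8 ]
[  0   0  0  -6  |   24 ]
Back-substitution:
s = (24) / -6 = -4
r = (8 - (-4)*(-4)) / 2 = -4
q = (-55 - (4)*(-4) - (6)*(-4)) / 3 = -5
p = (-11 - (-3)*(-5) - (4)*(-4)) / -2 = 5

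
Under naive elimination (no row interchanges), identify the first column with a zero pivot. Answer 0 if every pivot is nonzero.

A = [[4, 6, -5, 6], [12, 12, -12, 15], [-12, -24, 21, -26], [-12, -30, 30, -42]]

Naive forward elimination:
R2 <- R2 - (3)*R1:  [  0  -6   3  -3 ]
R3 <- R3 - (-3)*R1:  [  0  -6   6  -8 ]
R4 <- R4 - (-3)*R1:  [   0  -12   15  -24 ]
R3 <- R3 - (1)*R2:  [  0   0   3  -5 ]
R4 <- R4 - (2)*R2:  [   0    0    9  -18 ]
R4 <- R4 - (3)*R3:  [  0   0   0  -3 ]
All pivots nonzero; naive elimination completes without hitting a zero pivot.

first zero-pivot column = 0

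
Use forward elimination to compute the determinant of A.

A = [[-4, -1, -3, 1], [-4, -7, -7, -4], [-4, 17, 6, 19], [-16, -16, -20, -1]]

det(A) = -360

Forward elimination:
R2 <- R2 - (1)*R1:  [  0  -6  -4  -5 ]
R3 <- R3 - (1)*R1:  [  0  18   9  18 ]
R4 <- R4 - (4)*R1:  [   0  -12   -8   -5 ]
R3 <- R3 - (-3)*R2:  [  0   0  -3   3 ]
R4 <- R4 - (2)*R2:  [ 0  0  0  5 ]
Upper-triangular form:
[ -4  -1  -3   1 ]
[  0  -6  -4  -5 ]
[  0   0  -3   3 ]
[  0   0   0   5 ]
det(A) = (-1)^0 * (-4) * (-6) * (-3) * (5) = -360  (0 row swaps -> sign +1)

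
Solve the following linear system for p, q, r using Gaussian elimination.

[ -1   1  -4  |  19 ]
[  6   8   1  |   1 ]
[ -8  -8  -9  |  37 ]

Forward elimination on [A|b]:
R2 <- R2 - (-6)*R1:  [   0   14  -23  115 ]
R3 <- R3 - (8)*R1:  [    0   -16    23  -115 ]
R3 <- R3 - (-8/7)*R2:  [     0      0  -23/7  115/7 ]
Row echelon form:
[ -1   1     -4  |     19 ]
[  0  14    -23  |    115 ]
[  0   0  -23/7  |  115/7 ]
Back-substitution:
r = (115/7) / (-23/7) = -5
q = (115 - (-23)*(-5)) / 14 = 0
p = (19 - (1)*(0) - (-4)*(-5)) / -1 = 1

(1, 0, -5)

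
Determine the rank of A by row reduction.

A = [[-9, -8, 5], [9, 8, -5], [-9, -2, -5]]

rank(A) = 2

Row reduction:
R2 <- R2 - (-1)*R1:  [ 0  0  0 ]
R3 <- R3 - (1)*R1:  [   0    6  -10 ]
R2 <-> R3   (pivot in column 2 was zero)
[ -9  -8    5 ]
[  0   6  -10 ]
[  0   0    0 ]
Row echelon form:
[ -9  -8    5 ]
[  0   6  -10 ]
[  0   0    0 ]
Nonzero rows / pivot columns: 2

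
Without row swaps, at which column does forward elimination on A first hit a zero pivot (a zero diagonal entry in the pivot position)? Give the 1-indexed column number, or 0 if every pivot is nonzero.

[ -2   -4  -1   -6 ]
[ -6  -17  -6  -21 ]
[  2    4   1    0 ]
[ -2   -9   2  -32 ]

first zero-pivot column = 3

Naive forward elimination:
R2 <- R2 - (3)*R1:  [  0  -5  -3  -3 ]
R3 <- R3 - (-1)*R1:  [  0   0   0  -6 ]
R4 <- R4 - (1)*R1:  [   0   -5    3  -26 ]
R4 <- R4 - (1)*R2:  [   0    0    6  -23 ]
Matrix at this point:
[ -2  -4  -1   -6 ]
[  0  -5  -3   -3 ]
[  0   0   0   -6 ]
[  0   0   6  -23 ]
Pivot entry (3,3) is zero but row 4 has 6 in column 3 -> naive elimination stops; a row interchange (e.g. R3 <-> R4) would be required here.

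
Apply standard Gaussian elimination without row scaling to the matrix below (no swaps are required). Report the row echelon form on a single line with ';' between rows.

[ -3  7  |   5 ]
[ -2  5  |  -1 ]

REF = [-3 7 5; 0 1/3 -13/3]

Forward elimination:
R2 <- R2 - (2/3)*R1:  [     0    1/3  -13/3 ]
Row echelon form:
[ -3    7  |      5 ]
[  0  1/3  |  -13/3 ]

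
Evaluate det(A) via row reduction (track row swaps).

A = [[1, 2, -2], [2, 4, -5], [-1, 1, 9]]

Forward elimination:
R2 <- R2 - (2)*R1:  [  0   0  -1 ]
R3 <- R3 - (-1)*R1:  [ 0  3  7 ]
R2 <-> R3   (pivot in column 2 was zero)
[ 1  2  -2 ]
[ 0  3   7 ]
[ 0  0  -1 ]
Upper-triangular form:
[ 1  2  -2 ]
[ 0  3   7 ]
[ 0  0  -1 ]
det(A) = (-1)^1 * (1) * (3) * (-1) = 3  (1 row swap -> sign -1)

det(A) = 3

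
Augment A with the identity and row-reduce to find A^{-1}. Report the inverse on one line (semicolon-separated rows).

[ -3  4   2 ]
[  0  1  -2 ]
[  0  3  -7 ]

inverse = [-1/3 34/3 -10/3; 0 7 -2; 0 3 -1]

Gauss-Jordan on [A | I]:
R1 <- (1/-3)*R1:  [    1  -4/3  -2/3  |  -1/3     0     0 ]
R1 <- R1 - (-4/3)*R2:  [     1      0  -10/3  |   -1/3    4/3      0 ]
R3 <- R3 - (3)*R2:  [  0   0  -1  |   0  -3   1 ]
R3 <- (1/-1)*R3:  [  0   0   1  |   0   3  -1 ]
R1 <- R1 - (-10/3)*R3:  [     1      0      0  |   -1/3   34/3  -10/3 ]
R2 <- R2 - (-2)*R3:  [  0   1   0  |   0   7  -2 ]
Right block of [I | A^{-1}] is the inverse:
[ -1/3  34/3  -10/3 ]
[    0     7     -2 ]
[    0     3     -1 ]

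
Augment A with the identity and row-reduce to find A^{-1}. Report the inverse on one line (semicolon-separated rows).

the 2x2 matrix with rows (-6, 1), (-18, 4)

Gauss-Jordan on [A | I]:
R1 <- (1/-6)*R1:  [    1  -1/6  |  -1/6     0 ]
R2 <- R2 - (-18)*R1:  [  0   1  |  -3   1 ]
R1 <- R1 - (-1/6)*R2:  [    1     0  |  -2/3   1/6 ]
Right block of [I | A^{-1}] is the inverse:
[ -2/3  1/6 ]
[   -3    1 ]

inverse = [-2/3 1/6; -3 1]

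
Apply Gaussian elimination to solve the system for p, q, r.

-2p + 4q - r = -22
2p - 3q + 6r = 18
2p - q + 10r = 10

Forward elimination on [A|b]:
R2 <- R2 - (-1)*R1:  [  0   1   5  -4 ]
R3 <- R3 - (-1)*R1:  [   0    3    9  -12 ]
R3 <- R3 - (3)*R2:  [  0   0  -6   0 ]
Row echelon form:
[ -2  4  -1  |  -22 ]
[  0  1   5  |   -4 ]
[  0  0  -6  |    0 ]
Back-substitution:
r = (0) / -6 = 0
q = (-4 - (5)*(0)) / 1 = -4
p = (-22 - (4)*(-4) - (-1)*(0)) / -2 = 3

(3, -4, 0)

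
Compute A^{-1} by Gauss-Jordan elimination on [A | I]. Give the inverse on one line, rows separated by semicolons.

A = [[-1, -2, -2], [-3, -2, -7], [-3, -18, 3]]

Gauss-Jordan on [A | I]:
R1 <- (1/-1)*R1:  [  1   2   2  |  -1   0   0 ]
R2 <- R2 - (-3)*R1:  [  0   4  -1  |  -3   1   0 ]
R3 <- R3 - (-3)*R1:  [   0  -12    9  |   -3    0    1 ]
R2 <- (1/4)*R2:  [    0     1  -1/4  |  -3/4   1/4     0 ]
R1 <- R1 - (2)*R2:  [    1     0   5/2  |   1/2  -1/2     0 ]
R3 <- R3 - (-12)*R2:  [   0    0    6  |  -12    3    1 ]
R3 <- (1/6)*R3:  [   0    0    1  |   -2  1/2  1/6 ]
R1 <- R1 - (5/2)*R3:  [     1      0      0  |   11/2   -7/4  -5/12 ]
R2 <- R2 - (-1/4)*R3:  [    0     1     0  |  -5/4   3/8  1/24 ]
Right block of [I | A^{-1}] is the inverse:
[ 11/2  -7/4  -5/12 ]
[ -5/4   3/8   1/24 ]
[   -2   1/2    1/6 ]

inverse = [11/2 -7/4 -5/12; -5/4 3/8 1/24; -2 1/2 1/6]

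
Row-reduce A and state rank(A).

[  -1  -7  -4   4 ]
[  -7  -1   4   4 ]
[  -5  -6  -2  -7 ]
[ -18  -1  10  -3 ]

Row reduction:
R2 <- R2 - (7)*R1:  [   0   48   32  -24 ]
R3 <- R3 - (5)*R1:  [   0   29   18  -27 ]
R4 <- R4 - (18)*R1:  [   0  125   82  -75 ]
R3 <- R3 - (29/48)*R2:  [     0      0   -4/3  -25/2 ]
R4 <- R4 - (125/48)*R2:  [     0      0   -4/3  -25/2 ]
R4 <- R4 - (1)*R3:  [ 0  0  0  0 ]
Row echelon form:
[ -1  -7    -4      4 ]
[  0  48    32    -24 ]
[  0   0  -4/3  -25/2 ]
[  0   0     0      0 ]
Nonzero rows / pivot columns: 3

rank(A) = 3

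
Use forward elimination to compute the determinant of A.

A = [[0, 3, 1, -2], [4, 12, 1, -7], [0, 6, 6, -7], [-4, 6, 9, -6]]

Forward elimination:
R1 <-> R2   (pivot in column 1 was zero)
[  4  12  1  -7 ]
[  0   3  1  -2 ]
[  0   6  6  -7 ]
[ -4   6  9  -6 ]
R4 <- R4 - (-1)*R1:  [   0   18   10  -13 ]
R3 <- R3 - (2)*R2:  [  0   0   4  -3 ]
R4 <- R4 - (6)*R2:  [  0   0   4  -1 ]
R4 <- R4 - (1)*R3:  [ 0  0  0  2 ]
Upper-triangular form:
[ 4  12  1  -7 ]
[ 0   3  1  -2 ]
[ 0   0  4  -3 ]
[ 0   0  0   2 ]
det(A) = (-1)^1 * (4) * (3) * (4) * (2) = -96  (1 row swap -> sign -1)

det(A) = -96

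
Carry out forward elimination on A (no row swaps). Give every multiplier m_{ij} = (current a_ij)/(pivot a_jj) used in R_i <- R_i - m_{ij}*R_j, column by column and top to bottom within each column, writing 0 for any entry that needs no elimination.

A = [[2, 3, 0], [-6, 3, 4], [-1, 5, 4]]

multipliers: -3, -1/2, 13/24

Forward elimination:
R2 <- R2 - (-3)*R1:  [  0  12   4 ]
R3 <- R3 - (-1/2)*R1:  [    0  13/2     4 ]
R3 <- R3 - (13/24)*R2:  [    0     0  11/6 ]
Multipliers (in order of application): m_{21} = -3, m_{31} = -1/2, m_{32} = 13/24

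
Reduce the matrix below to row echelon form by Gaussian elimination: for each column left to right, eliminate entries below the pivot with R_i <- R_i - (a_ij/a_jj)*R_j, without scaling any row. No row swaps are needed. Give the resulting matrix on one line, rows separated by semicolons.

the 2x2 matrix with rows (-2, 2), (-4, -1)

Forward elimination:
R2 <- R2 - (2)*R1:  [  0  -5 ]
Row echelon form:
[ -2   2 ]
[  0  -5 ]

REF = [-2 2; 0 -5]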